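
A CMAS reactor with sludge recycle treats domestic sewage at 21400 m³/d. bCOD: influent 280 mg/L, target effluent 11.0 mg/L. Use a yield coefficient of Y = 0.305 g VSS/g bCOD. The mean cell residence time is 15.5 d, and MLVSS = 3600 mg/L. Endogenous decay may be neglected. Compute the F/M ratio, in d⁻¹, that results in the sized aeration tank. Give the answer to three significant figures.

F/M ≈ 0.220 d⁻¹

V·X = Y·Q·ΔS·θ_c gives V = 0.305 × 21400 × (280 − 11.0) × 15.5 / 3600 = 7560 m³.
F/M = Q·S₀ / (V·X) = 21400 × 280 / (7560 × 3600) = 0.2202 g bCOD·(g VSS·d)⁻¹.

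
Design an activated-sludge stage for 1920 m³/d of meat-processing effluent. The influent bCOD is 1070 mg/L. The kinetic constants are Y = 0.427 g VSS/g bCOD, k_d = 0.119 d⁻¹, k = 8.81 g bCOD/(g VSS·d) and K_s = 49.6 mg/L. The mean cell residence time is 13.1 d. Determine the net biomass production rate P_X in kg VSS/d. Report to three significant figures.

P_X ≈ 342 kg VSS/d

Effluent substrate depends only on kinetics and SRT: S = K_s(1 + k_d θ_c) / [θ_c(Yk − k_d) − 1] = 49.6 × (1 + 0.119 × 13.1) / [13.1 × (0.427 × 8.81 − 0.119) − 1] = 126.9 / 46.72 = 2.717 mg/L.
The observed yield is Y_obs = Y/(1 + k_d·θ_c) = 0.427 / (1 + 0.119 × 13.1) = 0.427 / 2.559 = 0.1669 g VSS per g bCOD removed.
Substrate removed = Q·(S₀ − S) = 1920 m³/d × (1070 − 2.72) g/m³ = 2.05×10^6 g/d = 2049 kg/d.
So the net sludge growth is P_X = 0.1669 × 2049 = 341.9 kg VSS/d.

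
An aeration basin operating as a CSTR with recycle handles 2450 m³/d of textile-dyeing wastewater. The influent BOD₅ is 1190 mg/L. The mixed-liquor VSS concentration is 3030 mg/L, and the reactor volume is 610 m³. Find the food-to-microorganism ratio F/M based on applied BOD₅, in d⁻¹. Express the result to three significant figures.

Food-to-microorganism ratio F/M = Q S₀ / (V X) = 2450 × 1190 / (610.0 × 3030) = 1.577 d⁻¹.

F/M ≈ 1.58 d⁻¹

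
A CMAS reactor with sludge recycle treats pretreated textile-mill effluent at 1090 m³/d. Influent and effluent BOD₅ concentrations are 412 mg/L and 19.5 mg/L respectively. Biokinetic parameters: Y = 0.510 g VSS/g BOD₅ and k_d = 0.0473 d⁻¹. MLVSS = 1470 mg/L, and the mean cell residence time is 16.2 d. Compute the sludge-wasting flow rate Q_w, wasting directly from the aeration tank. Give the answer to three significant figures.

Steady-state biomass mass balance: V·X·(1 + k_d·θ_c) = Y·Q·(S₀ − S)·θ_c, so V = 0.510 × 1090 × (412 − 19.5) × 16.2 / [1470 × (1 + 0.0473 × 16.2)] = 3.53×10^6 / 2596 = 1361 m³.
Wasting from the aeration tank: Q_w = V / θ_c = 1361 / 16.2 = 84.04 m³/d.

Q_w ≈ 84.0 m³/d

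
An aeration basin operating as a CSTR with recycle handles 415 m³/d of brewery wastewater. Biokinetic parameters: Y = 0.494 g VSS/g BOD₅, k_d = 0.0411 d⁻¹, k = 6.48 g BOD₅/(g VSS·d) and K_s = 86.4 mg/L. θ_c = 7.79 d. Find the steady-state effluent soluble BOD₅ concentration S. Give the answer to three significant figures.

S ≈ 4.83 mg/L

From the Monod/SRT balance for a CMAS, S = K_s·(1+k_d θ_c)/[θ_c·(Y k − k_d) − 1] = 86.4 × (1 + 0.0411 × 7.79) / [7.79 × (0.494 × 6.48 − 0.0411) − 1] = 114.1 / 23.62 = 4.830 mg/L.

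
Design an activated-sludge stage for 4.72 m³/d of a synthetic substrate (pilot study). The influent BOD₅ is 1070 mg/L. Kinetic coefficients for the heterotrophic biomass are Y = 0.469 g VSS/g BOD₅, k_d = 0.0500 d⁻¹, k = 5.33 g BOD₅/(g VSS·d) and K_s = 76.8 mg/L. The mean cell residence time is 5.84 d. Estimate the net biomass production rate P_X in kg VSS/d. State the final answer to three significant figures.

From the Monod/SRT balance for a CMAS, S = K_s·(1+k_d θ_c)/[θ_c·(Y k − k_d) − 1] = 76.8 × (1 + 0.0500 × 5.84) / [5.84 × (0.469 × 5.33 − 0.0500) − 1] = 99.23 / 13.31 = 7.457 mg/L.
Y_obs = Y / (1 + k_d θ_c) = 0.469 / (1 + 0.0500 × 5.84) = 0.469 / 1.292 = 0.3630.
ΔS = 1070 − 7.46 = 1063 mg/L, so the substrate removal rate is 4.72 × 1063/1000 = 5.015 kg BOD₅/d.
P_X = Y_obs · Q(S₀ − S) = 0.3630 × 5.015 = 1.821 kg VSS/d.

P_X ≈ 1.82 kg VSS/d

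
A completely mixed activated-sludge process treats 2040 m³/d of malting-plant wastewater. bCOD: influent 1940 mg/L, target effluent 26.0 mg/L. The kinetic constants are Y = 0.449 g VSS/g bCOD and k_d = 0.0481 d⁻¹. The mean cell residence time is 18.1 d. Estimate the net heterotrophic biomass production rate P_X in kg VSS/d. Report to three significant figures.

P_X ≈ 937 kg VSS/d

The observed yield is Y_obs = Y/(1 + k_d·θ_c) = 0.449 / (1 + 0.0481 × 18.1) = 0.449 / 1.871 = 0.2400 g VSS per g bCOD removed.
Substrate removed = Q·(S₀ − S) = 2040 m³/d × (1940 − 26.0) g/m³ = 3.9×10^6 g/d = 3905 kg/d.
So the net sludge growth is P_X = 0.2400 × 3905 = 937.2 kg VSS/d.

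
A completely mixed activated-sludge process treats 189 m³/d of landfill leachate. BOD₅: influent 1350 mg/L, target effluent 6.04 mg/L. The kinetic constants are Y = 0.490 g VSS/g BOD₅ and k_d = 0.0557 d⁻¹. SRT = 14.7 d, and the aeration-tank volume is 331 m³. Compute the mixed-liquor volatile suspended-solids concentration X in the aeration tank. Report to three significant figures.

X = Y·Q·ΔS·θ_c / [V·(1 + k_d θ_c)] = 0.490 × 189 × (1350 − 6.04) × 14.7 / [331 × (1 + 0.0557 × 14.7)] = 3039 mg/L.

X ≈ 3040 mg/L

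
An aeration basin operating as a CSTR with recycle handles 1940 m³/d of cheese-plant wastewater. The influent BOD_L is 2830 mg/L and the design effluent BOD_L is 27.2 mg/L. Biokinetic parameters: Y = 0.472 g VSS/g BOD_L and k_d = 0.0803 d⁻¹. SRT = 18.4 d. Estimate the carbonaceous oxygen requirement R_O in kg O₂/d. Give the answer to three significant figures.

R_O ≈ 3970 kg O₂/d

Correct the yield for decay: Y_obs = Y/(1 + k_d θ_c) = 0.472 / (1 + 0.0803 × 18.4) = 0.472 / 2.478 = 0.1905.
Q·(S₀ − S) = 1940 × (2830 − 27.2) × 10⁻³ = 5437 kg/d removed.
Biomass synthesised: P_X = Y_obs × 5437 = 1036 kg VSS/d.
Carbonaceous O₂ demand = substrate oxidised − cell-mass equivalent = 5437 − 1.42 × 1036 = 3966 kg O₂/d.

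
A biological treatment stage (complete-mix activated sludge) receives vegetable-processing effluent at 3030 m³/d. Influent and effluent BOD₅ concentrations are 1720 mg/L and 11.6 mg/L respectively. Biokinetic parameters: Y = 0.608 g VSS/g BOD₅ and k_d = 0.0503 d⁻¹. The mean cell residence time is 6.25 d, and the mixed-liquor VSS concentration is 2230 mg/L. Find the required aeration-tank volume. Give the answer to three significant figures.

V ≈ 6710 m³

From the SRT design equation V = Y Q (S₀−S) θ_c / [X (1 + k_d θ_c)] = 0.608 × 3030 × (1720 − 11.6) × 6.25 / [2230 × (1 + 0.0503 × 6.25)] = 1.97×10^7 / 2931 = 6711 m³.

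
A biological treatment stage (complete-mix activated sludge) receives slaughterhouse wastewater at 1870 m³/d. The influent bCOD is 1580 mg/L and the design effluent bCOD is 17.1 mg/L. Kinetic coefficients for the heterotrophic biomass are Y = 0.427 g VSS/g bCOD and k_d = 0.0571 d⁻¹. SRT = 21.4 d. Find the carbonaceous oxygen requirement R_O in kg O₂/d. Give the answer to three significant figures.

R_O ≈ 2130 kg O₂/d

The observed yield is Y_obs = Y/(1 + k_d·θ_c) = 0.427 / (1 + 0.0571 × 21.4) = 0.427 / 2.222 = 0.1922 g VSS per g bCOD removed.
Mass of bCOD removed per day: Q(S₀ − S) = 1870 × 1563 g/m³ = 2923 kg/d.
P_X = Y_obs·Q·(S₀ − S) = 0.1922 × 2923 = 561.7 kg VSS/d.
R_O = Q·(S₀ − S) − 1.42·P_X = 2923 − 1.42 × 561.7 = 2125 kg O₂/d.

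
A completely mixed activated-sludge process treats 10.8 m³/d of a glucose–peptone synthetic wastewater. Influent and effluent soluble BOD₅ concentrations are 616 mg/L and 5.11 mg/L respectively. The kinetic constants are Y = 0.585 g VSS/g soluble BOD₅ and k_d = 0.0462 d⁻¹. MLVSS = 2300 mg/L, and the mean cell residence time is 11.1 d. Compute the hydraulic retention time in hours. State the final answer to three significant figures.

Rearranging the biomass balance for a CMAS with decay, V = Y·Q·ΔS·θ_c / [X·(1+k_d θ_c)] = 0.585 × 10.8 × (616 − 5.11) × 11.1 / [2300 × (1 + 0.0462 × 11.1)] = 4.28×10^4 / 3479 = 12.31 m³.
τ = V/Q = 12.31/10.8 = 1.140 d, or 27.36 h.

τ ≈ 27.4 h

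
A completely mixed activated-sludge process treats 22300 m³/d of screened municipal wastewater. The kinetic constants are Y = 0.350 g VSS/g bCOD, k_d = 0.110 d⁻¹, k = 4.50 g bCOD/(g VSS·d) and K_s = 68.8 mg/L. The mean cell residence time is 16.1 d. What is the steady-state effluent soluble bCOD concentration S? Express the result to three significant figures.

From the Monod/SRT balance for a CMAS, S = K_s·(1+k_d θ_c)/[θ_c·(Y k − k_d) − 1] = 68.8 × (1 + 0.110 × 16.1) / [16.1 × (0.350 × 4.50 − 0.110) − 1] = 190.6 / 22.59 = 8.441 mg/L.

S ≈ 8.44 mg/L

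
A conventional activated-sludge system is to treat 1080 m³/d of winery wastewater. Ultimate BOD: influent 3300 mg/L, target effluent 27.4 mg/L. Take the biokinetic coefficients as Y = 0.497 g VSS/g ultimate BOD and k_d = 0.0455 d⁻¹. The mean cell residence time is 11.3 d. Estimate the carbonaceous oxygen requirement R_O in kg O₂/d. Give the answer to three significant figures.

R_O ≈ 1890 kg O₂/d

Y_obs = Y / (1 + k_d θ_c) = 0.497 / (1 + 0.0455 × 11.3) = 0.497 / 1.514 = 0.3282.
ΔS = 3300 − 27.4 = 3273 mg/L, so the substrate removal rate is 1080 × 3273/1000 = 3534 kg ultimate BOD/d.
Biomass synthesised: P_X = Y_obs × 3534 = 1160 kg VSS/d.
R_O = Q·ΔS − 1.42 P_X = 3534 − 1647 = 1887 kg O₂/d.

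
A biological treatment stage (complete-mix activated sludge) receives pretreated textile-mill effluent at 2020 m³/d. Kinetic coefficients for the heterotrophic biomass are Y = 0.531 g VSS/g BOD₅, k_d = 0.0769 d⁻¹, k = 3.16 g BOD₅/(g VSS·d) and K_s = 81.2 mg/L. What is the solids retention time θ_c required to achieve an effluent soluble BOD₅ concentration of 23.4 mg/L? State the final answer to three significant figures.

θ_c ≈ 3.35 d

At the target effluent, Y k S/(K_s+S) = 0.531×3.16×23.4/104.6 = 0.3754 d⁻¹.
Then 1/θ_c = μ − k_d = 0.3754 − 0.0769 = 0.2985 d⁻¹, giving θ_c = 3.350 d.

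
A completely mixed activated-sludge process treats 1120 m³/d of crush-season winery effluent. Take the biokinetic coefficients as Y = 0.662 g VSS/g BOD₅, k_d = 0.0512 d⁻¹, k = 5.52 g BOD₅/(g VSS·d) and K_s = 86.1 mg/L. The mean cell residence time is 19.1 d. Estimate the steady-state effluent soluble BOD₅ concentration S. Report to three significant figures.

From the Monod/SRT balance for a CMAS, S = K_s·(1+k_d θ_c)/[θ_c·(Y k − k_d) − 1] = 86.1 × (1 + 0.0512 × 19.1) / [19.1 × (0.662 × 5.52 − 0.0512) − 1] = 170.3 / 67.82 = 2.511 mg/L.

S ≈ 2.51 mg/L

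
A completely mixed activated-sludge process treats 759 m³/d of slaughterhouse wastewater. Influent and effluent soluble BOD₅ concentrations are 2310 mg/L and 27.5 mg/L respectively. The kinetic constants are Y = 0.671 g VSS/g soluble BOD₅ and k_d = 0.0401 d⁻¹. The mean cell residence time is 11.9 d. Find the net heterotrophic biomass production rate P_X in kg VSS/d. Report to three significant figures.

P_X ≈ 787 kg VSS/d

Correct the yield for decay: Y_obs = Y/(1 + k_d θ_c) = 0.671 / (1 + 0.0401 × 11.9) = 0.671 / 1.477 = 0.4542.
Mass of soluble BOD₅ removed per day: Q(S₀ − S) = 759 × 2282 g/m³ = 1732 kg/d.
Biomass produced: P_X = Y_obs·Q·ΔS = 0.4542 × 1732 ≈ 786.9 kg VSS/d.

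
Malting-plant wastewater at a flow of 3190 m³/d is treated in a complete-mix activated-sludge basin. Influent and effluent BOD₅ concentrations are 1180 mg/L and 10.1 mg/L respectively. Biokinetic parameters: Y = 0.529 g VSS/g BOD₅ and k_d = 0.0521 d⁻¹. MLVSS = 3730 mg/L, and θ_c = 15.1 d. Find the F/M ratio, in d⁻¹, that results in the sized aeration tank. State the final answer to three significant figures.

Rearranging the biomass balance for a CMAS with decay, V = Y·Q·ΔS·θ_c / [X·(1+k_d θ_c)] = 0.529 × 3190 × (1180 − 10.1) × 15.1 / [3730 × (1 + 0.0521 × 15.1)] = 2.98×10^7 / 6664 = 4473 m³.
F/M = Q·S₀ / (V·X) = 3190 × 1180 / (4473 × 3730) = 0.2256 g BOD₅·(g VSS·d)⁻¹.

F/M ≈ 0.226 d⁻¹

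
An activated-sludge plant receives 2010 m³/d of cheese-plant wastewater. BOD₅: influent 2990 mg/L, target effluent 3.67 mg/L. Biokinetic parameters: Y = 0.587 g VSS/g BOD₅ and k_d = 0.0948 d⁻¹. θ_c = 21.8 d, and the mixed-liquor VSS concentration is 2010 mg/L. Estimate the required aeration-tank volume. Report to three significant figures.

From the SRT design equation V = Y Q (S₀−S) θ_c / [X (1 + k_d θ_c)] = 0.587 × 2010 × (2990 − 3.67) × 21.8 / [2010 × (1 + 0.0948 × 21.8)] = 7.68×10^7 / 6164 = 12461 m³.

V ≈ 12500 m³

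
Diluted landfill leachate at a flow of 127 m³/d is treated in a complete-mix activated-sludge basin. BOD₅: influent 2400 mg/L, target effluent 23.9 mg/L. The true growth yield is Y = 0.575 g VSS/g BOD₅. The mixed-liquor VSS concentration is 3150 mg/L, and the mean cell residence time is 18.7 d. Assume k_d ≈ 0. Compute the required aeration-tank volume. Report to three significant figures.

With k_d = 0 the design equation reduces to V = Y Q (S₀−S) θ_c / X = 0.575 × 127 × (2400 − 23.9) × 18.7 / 3150 = 1030 m³.

V ≈ 1030 m³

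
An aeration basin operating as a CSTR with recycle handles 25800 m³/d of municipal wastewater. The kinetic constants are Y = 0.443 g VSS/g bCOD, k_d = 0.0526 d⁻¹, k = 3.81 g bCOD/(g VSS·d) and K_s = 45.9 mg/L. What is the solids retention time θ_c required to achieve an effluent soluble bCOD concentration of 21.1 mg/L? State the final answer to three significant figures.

From 1/θ_c = Y·k·S/(K_s + S) − k_d: Y·k·S/(K_s+S) = 0.443 × 3.81 × 21.1 / (45.9 + 21.1) = 0.5315 d⁻¹.
θ_c = 1/(μ − k_d) = 1/(0.5315 − 0.0526) = 1/0.4789 = 2.088 d.

θ_c ≈ 2.09 d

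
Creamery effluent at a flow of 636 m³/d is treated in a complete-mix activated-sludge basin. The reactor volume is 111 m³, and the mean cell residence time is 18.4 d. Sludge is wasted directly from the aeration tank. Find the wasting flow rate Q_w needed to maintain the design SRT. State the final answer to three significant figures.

Q_w ≈ 6.03 m³/d

With mixed-liquor wasting, θ_c = V/Q_w, so Q_w = V/θ_c = 111.0/18.4 = 6.033 m³/d.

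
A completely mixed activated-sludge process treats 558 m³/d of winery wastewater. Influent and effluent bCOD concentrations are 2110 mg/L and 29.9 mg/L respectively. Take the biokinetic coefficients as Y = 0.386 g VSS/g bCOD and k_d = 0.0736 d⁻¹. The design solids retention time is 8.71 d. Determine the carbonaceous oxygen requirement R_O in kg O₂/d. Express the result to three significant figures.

The observed yield is Y_obs = Y/(1 + k_d·θ_c) = 0.386 / (1 + 0.0736 × 8.71) = 0.386 / 1.641 = 0.2352 g VSS per g bCOD removed.
Q·(S₀ − S) = 558 × (2110 − 29.9) × 10⁻³ = 1161 kg/d removed.
Biomass synthesised: P_X = Y_obs × 1161 = 273.0 kg VSS/d.
R_O = Q·(S₀ − S) − 1.42·P_X = 1161 − 1.42 × 273.0 = 773.0 kg O₂/d.

R_O ≈ 773 kg O₂/d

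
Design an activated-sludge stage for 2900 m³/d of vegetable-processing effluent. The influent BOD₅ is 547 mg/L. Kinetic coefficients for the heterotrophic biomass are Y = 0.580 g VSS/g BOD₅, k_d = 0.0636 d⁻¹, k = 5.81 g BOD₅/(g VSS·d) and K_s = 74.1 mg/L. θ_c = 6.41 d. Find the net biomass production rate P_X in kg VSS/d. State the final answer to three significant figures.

From the Monod/SRT balance for a CMAS, S = K_s·(1+k_d θ_c)/[θ_c·(Y k − k_d) − 1] = 74.1 × (1 + 0.0636 × 6.41) / [6.41 × (0.580 × 5.81 − 0.0636) − 1] = 104.3 / 20.19 = 5.166 mg/L.
The observed yield is Y_obs = Y/(1 + k_d·θ_c) = 0.580 / (1 + 0.0636 × 6.41) = 0.580 / 1.408 = 0.4120 g VSS per g BOD₅ removed.
Substrate removed = Q·(S₀ − S) = 2900 m³/d × (547 − 5.17) g/m³ = 1.57×10^6 g/d = 1571 kg/d.
P_X = Y_obs · Q(S₀ − S) = 0.4120 × 1571 = 647.4 kg VSS/d.

P_X ≈ 647 kg VSS/d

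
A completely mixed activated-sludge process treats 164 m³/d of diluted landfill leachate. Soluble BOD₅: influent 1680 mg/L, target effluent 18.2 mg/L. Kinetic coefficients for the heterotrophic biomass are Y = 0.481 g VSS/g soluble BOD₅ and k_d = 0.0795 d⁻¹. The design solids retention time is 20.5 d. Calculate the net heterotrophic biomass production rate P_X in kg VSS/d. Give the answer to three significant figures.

P_X ≈ 49.8 kg VSS/d

Correct the yield for decay: Y_obs = Y/(1 + k_d θ_c) = 0.481 / (1 + 0.0795 × 20.5) = 0.481 / 2.630 = 0.1829.
Q·(S₀ − S) = 164 × (1680 − 18.2) × 10⁻³ = 272.5 kg/d removed.
So the net sludge growth is P_X = 0.1829 × 272.5 = 49.85 kg VSS/d.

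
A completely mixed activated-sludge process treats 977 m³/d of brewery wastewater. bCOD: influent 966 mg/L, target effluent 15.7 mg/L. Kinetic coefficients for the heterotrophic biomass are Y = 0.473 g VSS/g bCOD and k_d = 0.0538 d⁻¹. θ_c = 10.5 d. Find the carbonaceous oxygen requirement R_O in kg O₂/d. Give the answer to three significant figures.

R_O ≈ 530 kg O₂/d

The observed yield is Y_obs = Y/(1 + k_d·θ_c) = 0.473 / (1 + 0.0538 × 10.5) = 0.473 / 1.565 = 0.3023 g VSS per g bCOD removed.
ΔS = 966 − 15.7 = 950.3 mg/L, so the substrate removal rate is 977 × 950.3/1000 = 928.4 kg bCOD/d.
P_X = Y_obs·Q·(S₀ − S) = 0.3023 × 928.4 = 280.6 kg VSS/d.
R_O = Q·(S₀ − S) − 1.42·P_X = 928.4 − 1.42 × 280.6 = 530.0 kg O₂/d.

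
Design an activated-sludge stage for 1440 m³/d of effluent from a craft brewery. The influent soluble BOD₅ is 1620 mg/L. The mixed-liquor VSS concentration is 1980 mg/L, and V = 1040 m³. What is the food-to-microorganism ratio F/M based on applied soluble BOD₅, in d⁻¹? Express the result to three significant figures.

F/M ≈ 1.13 d⁻¹

Food-to-microorganism ratio F/M = Q S₀ / (V X) = 1440 × 1620 / (1040 × 1980) = 1.133 d⁻¹.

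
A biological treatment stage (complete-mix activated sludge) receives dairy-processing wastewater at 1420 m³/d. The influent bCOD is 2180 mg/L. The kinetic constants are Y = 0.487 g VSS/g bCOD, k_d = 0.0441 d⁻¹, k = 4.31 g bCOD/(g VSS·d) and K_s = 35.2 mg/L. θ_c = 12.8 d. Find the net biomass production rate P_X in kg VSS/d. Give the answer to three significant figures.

P_X ≈ 963 kg VSS/d

From the Monod/SRT balance for a CMAS, S = K_s·(1+k_d θ_c)/[θ_c·(Y k − k_d) − 1] = 35.2 × (1 + 0.0441 × 12.8) / [12.8 × (0.487 × 4.31 − 0.0441) − 1] = 55.07 / 25.30 = 2.176 mg/L.
Observed yield with endogenous decay: Y_obs = Y / (1 + k_d·θ_c) = 0.487 / (1 + 0.0441 × 12.8) = 0.487 / 1.564 = 0.3113 g VSS/g bCOD.
Substrate removed = Q·(S₀ − S) = 1420 m³/d × (2180 − 2.18) g/m³ = 3.09×10^6 g/d = 3093 kg/d.
So the net sludge growth is P_X = 0.3113 × 3093 = 962.7 kg VSS/d.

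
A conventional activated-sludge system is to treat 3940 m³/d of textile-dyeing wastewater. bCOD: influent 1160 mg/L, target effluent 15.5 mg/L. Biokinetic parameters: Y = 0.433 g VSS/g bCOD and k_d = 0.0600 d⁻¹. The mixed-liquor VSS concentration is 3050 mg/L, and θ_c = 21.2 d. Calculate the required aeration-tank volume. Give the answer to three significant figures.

Steady-state biomass mass balance: V·X·(1 + k_d·θ_c) = Y·Q·(S₀ − S)·θ_c, so V = 0.433 × 3940 × (1160 − 15.5) × 21.2 / [3050 × (1 + 0.0600 × 21.2)] = 4.14×10^7 / 6930 = 5973 m³.

V ≈ 5970 m³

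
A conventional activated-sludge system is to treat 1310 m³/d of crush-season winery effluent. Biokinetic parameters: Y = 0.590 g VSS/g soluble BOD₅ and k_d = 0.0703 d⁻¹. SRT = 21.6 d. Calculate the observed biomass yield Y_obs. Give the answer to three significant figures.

Correct the yield for decay: Y_obs = Y/(1 + k_d θ_c) = 0.590 / (1 + 0.0703 × 21.6) = 0.590 / 2.518 = 0.2343.

Y_obs ≈ 0.234 g VSS/g soluble BOD₅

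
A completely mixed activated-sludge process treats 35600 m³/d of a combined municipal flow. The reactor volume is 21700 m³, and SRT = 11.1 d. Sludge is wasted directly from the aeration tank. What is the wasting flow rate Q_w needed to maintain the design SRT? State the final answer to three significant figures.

Q_w ≈ 1950 m³/d

With mixed-liquor wasting, θ_c = V/Q_w, so Q_w = V/θ_c = 21700/11.1 = 1955 m³/d.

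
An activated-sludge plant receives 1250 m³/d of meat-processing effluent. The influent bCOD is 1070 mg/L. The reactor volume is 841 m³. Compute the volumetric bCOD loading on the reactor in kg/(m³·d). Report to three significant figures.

L_v ≈ 1.59 kg bCOD/(m³·d)

L_v = Q S₀ / V = 1250 × 1070 × 10⁻³ / 841.0 = 1.590 kg/(m³·d).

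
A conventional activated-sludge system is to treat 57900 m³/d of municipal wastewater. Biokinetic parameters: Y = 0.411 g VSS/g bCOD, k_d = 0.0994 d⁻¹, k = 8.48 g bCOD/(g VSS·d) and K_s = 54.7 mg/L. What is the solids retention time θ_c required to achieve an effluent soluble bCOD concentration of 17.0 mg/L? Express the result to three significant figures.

From 1/θ_c = Y·k·S/(K_s + S) − k_d: Y·k·S/(K_s+S) = 0.411 × 8.48 × 17.0 / (54.7 + 17.0) = 0.8264 d⁻¹.
Then 1/θ_c = μ − k_d = 0.8264 − 0.0994 = 0.7270 d⁻¹, giving θ_c = 1.376 d.

θ_c ≈ 1.38 d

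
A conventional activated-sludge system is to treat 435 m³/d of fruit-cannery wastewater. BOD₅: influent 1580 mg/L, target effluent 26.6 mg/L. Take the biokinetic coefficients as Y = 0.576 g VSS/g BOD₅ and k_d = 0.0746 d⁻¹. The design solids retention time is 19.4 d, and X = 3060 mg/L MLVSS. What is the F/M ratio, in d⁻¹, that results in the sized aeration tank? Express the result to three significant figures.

F/M ≈ 0.223 d⁻¹

From the SRT design equation V = Y Q (S₀−S) θ_c / [X (1 + k_d θ_c)] = 0.576 × 435 × (1580 − 26.6) × 19.4 / [3060 × (1 + 0.0746 × 19.4)] = 7.55×10^6 / 7489 = 1008 m³.
F/M = applied load / biomass = Q·S₀/(V·X) = 435 × 1580 / (1008 × 3060) = 0.2228 d⁻¹.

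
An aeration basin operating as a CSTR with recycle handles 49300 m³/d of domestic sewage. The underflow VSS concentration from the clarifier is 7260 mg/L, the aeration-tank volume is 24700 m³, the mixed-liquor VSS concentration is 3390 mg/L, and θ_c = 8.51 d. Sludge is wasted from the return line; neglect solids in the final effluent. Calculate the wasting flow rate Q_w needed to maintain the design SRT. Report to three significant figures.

θ_c = V·X/(Q_w·X_r) when wasting from the recycle, so Q_w = V·X/(θ_c·X_r) = 24700 × 3390 / (8.51 × 7260) = 1355 m³/d.

Q_w ≈ 1360 m³/d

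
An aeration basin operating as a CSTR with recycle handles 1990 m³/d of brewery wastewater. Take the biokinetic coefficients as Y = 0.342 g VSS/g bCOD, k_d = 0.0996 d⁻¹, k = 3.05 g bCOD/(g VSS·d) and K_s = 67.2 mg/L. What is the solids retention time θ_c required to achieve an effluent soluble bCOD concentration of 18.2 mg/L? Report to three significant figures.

θ_c ≈ 8.15 d

Specific growth rate at S = 18.2 mg/L: μ = YkS/(K_s+S) = 0.342·3.05·18.2/(67.2+18.2) = 0.2223 d⁻¹.
θ_c = 1/(μ − k_d) = 1/(0.2223 − 0.0996) = 1/0.1227 = 8.150 d.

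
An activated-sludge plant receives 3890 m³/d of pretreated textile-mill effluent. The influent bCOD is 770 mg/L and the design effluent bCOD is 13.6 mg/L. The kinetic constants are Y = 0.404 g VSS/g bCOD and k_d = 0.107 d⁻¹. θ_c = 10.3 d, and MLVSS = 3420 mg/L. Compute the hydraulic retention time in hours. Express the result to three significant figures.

Steady-state biomass mass balance: V·X·(1 + k_d·θ_c) = Y·Q·(S₀ − S)·θ_c, so V = 0.404 × 3890 × (770 − 13.6) × 10.3 / [3420 × (1 + 0.107 × 10.3)] = 1.22×10^7 / 7189 = 1703 m³.
HRT = V/Q = 1703 m³ / 3890 m³·d⁻¹ = 0.4378 d × 24 = 10.51 h.

τ ≈ 10.5 h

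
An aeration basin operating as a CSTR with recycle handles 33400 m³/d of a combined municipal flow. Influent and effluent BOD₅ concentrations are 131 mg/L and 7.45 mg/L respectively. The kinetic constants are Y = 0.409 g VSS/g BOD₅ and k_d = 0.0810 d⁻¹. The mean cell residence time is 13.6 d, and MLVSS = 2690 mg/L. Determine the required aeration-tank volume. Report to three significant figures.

Rearranging the biomass balance for a CMAS with decay, V = Y·Q·ΔS·θ_c / [X·(1+k_d θ_c)] = 0.409 × 33400 × (131 − 7.45) × 13.6 / [2690 × (1 + 0.0810 × 13.6)] = 2.3×10^7 / 5653 = 4060 m³.

V ≈ 4060 m³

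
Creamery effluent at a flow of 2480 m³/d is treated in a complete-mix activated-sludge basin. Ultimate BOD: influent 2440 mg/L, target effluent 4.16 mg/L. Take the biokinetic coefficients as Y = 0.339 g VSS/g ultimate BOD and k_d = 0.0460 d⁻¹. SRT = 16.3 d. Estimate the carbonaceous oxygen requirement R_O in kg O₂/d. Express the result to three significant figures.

The observed yield is Y_obs = Y/(1 + k_d·θ_c) = 0.339 / (1 + 0.0460 × 16.3) = 0.339 / 1.750 = 0.1937 g VSS per g ultimate BOD removed.
Mass of ultimate BOD removed per day: Q(S₀ − S) = 2480 × 2436 g/m³ = 6041 kg/d.
Net sludge production P_X = 0.1937 × 6041 = 1170 kg VSS/d.
Carbonaceous O₂ demand = substrate oxidised − cell-mass equivalent = 6041 − 1.42 × 1170 = 4379 kg O₂/d.

R_O ≈ 4380 kg O₂/d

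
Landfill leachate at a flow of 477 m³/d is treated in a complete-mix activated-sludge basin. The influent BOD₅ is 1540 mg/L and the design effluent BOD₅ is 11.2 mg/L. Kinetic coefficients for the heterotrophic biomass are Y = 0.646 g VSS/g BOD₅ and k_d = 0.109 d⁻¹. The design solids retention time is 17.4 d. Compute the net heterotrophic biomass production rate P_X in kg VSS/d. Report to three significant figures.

P_X ≈ 163 kg VSS/d

Y_obs = Y / (1 + k_d θ_c) = 0.646 / (1 + 0.109 × 17.4) = 0.646 / 2.897 = 0.2230.
Q·(S₀ − S) = 477 × (1540 − 11.2) × 10⁻³ = 729.2 kg/d removed.
So the net sludge growth is P_X = 0.2230 × 729.2 = 162.6 kg VSS/d.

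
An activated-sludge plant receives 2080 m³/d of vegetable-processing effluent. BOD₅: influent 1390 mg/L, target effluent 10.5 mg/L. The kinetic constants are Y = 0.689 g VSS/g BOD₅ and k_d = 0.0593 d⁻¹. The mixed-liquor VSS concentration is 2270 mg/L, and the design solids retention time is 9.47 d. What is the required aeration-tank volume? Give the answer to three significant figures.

V ≈ 5280 m³

Rearranging the biomass balance for a CMAS with decay, V = Y·Q·ΔS·θ_c / [X·(1+k_d θ_c)] = 0.689 × 2080 × (1390 − 10.5) × 9.47 / [2270 × (1 + 0.0593 × 9.47)] = 1.87×10^7 / 3545 = 5282 m³.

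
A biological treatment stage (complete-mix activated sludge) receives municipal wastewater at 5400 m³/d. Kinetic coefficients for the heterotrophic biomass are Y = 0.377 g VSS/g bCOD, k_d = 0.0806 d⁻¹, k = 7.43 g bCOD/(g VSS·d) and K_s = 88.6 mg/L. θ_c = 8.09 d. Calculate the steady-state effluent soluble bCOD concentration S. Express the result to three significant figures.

Effluent substrate depends only on kinetics and SRT: S = K_s(1 + k_d θ_c) / [θ_c(Yk − k_d) − 1] = 88.6 × (1 + 0.0806 × 8.09) / [8.09 × (0.377 × 7.43 − 0.0806) − 1] = 146.4 / 21.01 = 6.967 mg/L.

S ≈ 6.97 mg/L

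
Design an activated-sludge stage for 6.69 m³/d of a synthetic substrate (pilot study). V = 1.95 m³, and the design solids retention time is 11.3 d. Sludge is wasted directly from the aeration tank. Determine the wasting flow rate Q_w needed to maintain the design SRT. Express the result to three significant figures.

Q_w ≈ 0.173 m³/d

For wasting at MLVSS concentration, Q_w = V/θ_c = 1.950/11.3 = 0.1726 m³/d.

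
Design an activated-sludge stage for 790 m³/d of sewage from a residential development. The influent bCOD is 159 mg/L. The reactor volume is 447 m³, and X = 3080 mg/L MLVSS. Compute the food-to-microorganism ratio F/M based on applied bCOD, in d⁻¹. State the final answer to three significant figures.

F/M ≈ 0.0912 d⁻¹

F/M = applied load / biomass = Q·S₀/(V·X) = 790 × 159 / (447.0 × 3080) = 0.09124 d⁻¹.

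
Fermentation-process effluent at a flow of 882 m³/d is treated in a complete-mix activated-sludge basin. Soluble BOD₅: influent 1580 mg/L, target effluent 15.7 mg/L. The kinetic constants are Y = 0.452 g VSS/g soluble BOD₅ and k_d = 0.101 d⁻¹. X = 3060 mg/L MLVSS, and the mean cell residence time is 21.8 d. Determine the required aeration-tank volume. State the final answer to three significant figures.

Steady-state biomass mass balance: V·X·(1 + k_d·θ_c) = Y·Q·(S₀ − S)·θ_c, so V = 0.452 × 882 × (1580 − 15.7) × 21.8 / [3060 × (1 + 0.101 × 21.8)] = 1.36×10^7 / 9798 = 1388 m³.

V ≈ 1390 m³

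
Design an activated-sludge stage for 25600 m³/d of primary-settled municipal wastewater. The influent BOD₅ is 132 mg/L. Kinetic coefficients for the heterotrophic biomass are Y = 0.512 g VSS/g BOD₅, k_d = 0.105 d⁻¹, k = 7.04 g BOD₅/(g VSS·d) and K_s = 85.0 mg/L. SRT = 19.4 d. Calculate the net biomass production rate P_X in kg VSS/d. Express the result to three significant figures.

For a completely mixed reactor with recycle the Lawrence–McCarty relation gives S = K_s·(1 + k_d·θ_c) / [θ_c·(Y·k − k_d) − 1] = 85.0 × (1 + 0.105 × 19.4) / [19.4 × (0.512 × 7.04 − 0.105) − 1] = 258.1 / 66.89 = 3.859 mg/L.
Y_obs = Y / (1 + k_d θ_c) = 0.512 / (1 + 0.105 × 19.4) = 0.512 / 3.037 = 0.1686.
Substrate removed = Q·(S₀ − S) = 25600 m³/d × (132 − 3.86) g/m³ = 3.28×10^6 g/d = 3280 kg/d.
Biomass produced: P_X = Y_obs·Q·ΔS = 0.1686 × 3280 ≈ 553.0 kg VSS/d.

P_X ≈ 553 kg VSS/d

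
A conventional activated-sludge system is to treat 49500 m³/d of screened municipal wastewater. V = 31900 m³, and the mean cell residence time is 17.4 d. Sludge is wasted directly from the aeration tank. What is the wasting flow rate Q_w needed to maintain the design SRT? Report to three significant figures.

Wasting from the aeration tank: Q_w = V / θ_c = 31900 / 17.4 = 1833 m³/d.

Q_w ≈ 1830 m³/d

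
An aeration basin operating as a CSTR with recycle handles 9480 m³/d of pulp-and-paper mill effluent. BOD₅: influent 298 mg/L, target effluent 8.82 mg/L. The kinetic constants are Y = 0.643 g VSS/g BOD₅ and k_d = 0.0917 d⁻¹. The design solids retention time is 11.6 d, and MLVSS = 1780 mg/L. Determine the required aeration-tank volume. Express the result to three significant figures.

V ≈ 5570 m³

Rearranging the biomass balance for a CMAS with decay, V = Y·Q·ΔS·θ_c / [X·(1+k_d θ_c)] = 0.643 × 9480 × (298 − 8.82) × 11.6 / [1780 × (1 + 0.0917 × 11.6)] = 2.04×10^7 / 3673 = 5566 m³.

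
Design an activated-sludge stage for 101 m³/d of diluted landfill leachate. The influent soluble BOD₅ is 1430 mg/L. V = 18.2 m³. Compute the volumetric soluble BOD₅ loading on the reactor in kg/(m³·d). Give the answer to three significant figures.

L_v ≈ 7.94 kg soluble BOD₅/(m³·d)

Applied soluble BOD₅ load per unit volume = Q·S₀/V = (101 × 1430/1000)/18.20 = 7.936 kg soluble BOD₅·m⁻³·d⁻¹.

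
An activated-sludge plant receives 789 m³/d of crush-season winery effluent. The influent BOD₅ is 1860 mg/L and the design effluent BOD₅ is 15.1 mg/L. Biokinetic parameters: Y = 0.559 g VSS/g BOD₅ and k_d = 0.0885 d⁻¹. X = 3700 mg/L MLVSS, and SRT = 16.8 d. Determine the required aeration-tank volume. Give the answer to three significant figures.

From the SRT design equation V = Y Q (S₀−S) θ_c / [X (1 + k_d θ_c)] = 0.559 × 789 × (1860 − 15.1) × 16.8 / [3700 × (1 + 0.0885 × 16.8)] = 1.37×10^7 / 9201 = 1486 m³.

V ≈ 1490 m³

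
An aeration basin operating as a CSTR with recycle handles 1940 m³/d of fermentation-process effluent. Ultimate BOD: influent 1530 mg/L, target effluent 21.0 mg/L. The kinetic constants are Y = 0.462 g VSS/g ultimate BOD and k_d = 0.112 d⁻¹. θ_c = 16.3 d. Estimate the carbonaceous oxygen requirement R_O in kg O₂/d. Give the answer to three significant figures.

The observed yield is Y_obs = Y/(1 + k_d·θ_c) = 0.462 / (1 + 0.112 × 16.3) = 0.462 / 2.826 = 0.1635 g VSS per g ultimate BOD removed.
Mass of ultimate BOD removed per day: Q(S₀ − S) = 1940 × 1509 g/m³ = 2927 kg/d.
P_X = Y_obs·Q·(S₀ − S) = 0.1635 × 2927 = 478.7 kg VSS/d.
R_O = Q·ΔS − 1.42 P_X = 2927 − 679.7 = 2248 kg O₂/d.

R_O ≈ 2250 kg O₂/d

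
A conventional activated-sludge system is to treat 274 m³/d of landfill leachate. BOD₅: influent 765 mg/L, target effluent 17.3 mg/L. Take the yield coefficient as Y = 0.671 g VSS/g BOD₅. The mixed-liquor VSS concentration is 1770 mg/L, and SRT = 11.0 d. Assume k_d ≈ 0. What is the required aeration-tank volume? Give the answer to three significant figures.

V·X = Y·Q·ΔS·θ_c gives V = 0.671 × 274 × (765 − 17.3) × 11.0 / 1770 = 854.3 m³.

V ≈ 854 m³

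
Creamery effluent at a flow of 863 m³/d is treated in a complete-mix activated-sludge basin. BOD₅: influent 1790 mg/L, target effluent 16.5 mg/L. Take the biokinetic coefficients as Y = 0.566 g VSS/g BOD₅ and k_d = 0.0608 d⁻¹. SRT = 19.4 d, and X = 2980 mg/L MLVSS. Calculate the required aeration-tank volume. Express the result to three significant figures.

V ≈ 2590 m³

Rearranging the biomass balance for a CMAS with decay, V = Y·Q·ΔS·θ_c / [X·(1+k_d θ_c)] = 0.566 × 863 × (1790 − 16.5) × 19.4 / [2980 × (1 + 0.0608 × 19.4)] = 1.68×10^7 / 6495 = 2588 m³.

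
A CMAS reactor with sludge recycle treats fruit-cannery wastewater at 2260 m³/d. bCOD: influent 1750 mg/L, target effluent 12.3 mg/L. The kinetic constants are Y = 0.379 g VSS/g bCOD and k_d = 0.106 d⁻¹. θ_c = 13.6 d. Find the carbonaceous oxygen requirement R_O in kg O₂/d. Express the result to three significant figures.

R_O ≈ 3060 kg O₂/d

Y_obs = Y / (1 + k_d θ_c) = 0.379 / (1 + 0.106 × 13.6) = 0.379 / 2.442 = 0.1552.
Q·(S₀ − S) = 2260 × (1750 − 12.3) × 10⁻³ = 3927 kg/d removed.
Net sludge production P_X = 0.1552 × 3927 = 609.6 kg VSS/d.
R_O = Q·(S₀ − S) − 1.42·P_X = 3927 − 1.42 × 609.6 = 3062 kg O₂/d.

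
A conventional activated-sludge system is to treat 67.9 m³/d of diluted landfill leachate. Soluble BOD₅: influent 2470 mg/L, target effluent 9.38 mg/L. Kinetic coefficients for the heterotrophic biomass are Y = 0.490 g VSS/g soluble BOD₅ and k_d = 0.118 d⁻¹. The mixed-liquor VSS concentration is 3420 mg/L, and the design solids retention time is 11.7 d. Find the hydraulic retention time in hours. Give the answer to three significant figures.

τ ≈ 41.6 h

Rearranging the biomass balance for a CMAS with decay, V = Y·Q·ΔS·θ_c / [X·(1+k_d θ_c)] = 0.490 × 67.9 × (2470 − 9.38) × 11.7 / [3420 × (1 + 0.118 × 11.7)] = 9.58×10^5 / 8142 = 117.6 m³.
τ = V/Q = 117.6/67.9 = 1.733 d, or 41.58 h.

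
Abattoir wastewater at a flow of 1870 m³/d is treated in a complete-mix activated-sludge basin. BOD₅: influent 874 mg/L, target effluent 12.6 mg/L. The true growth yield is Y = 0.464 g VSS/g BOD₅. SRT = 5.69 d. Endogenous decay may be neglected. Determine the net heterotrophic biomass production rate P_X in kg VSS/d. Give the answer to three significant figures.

P_X ≈ 747 kg VSS/d

With endogenous decay neglected, the observed yield equals the true yield: Y_obs = Y = 0.464 g VSS/g BOD₅.
Mass of BOD₅ removed per day: Q(S₀ − S) = 1870 × 861.4 g/m³ = 1611 kg/d.
So the net sludge growth is P_X = 0.4640 × 1611 = 747.4 kg VSS/d.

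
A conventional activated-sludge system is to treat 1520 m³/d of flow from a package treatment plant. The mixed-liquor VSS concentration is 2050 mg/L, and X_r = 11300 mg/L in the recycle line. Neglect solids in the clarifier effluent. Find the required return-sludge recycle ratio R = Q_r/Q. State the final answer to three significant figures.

R ≈ 0.222

Mass balance around the secondary clarifier (neglecting effluent solids): R = X / (X_r − X) = 2050 / (11300 − 2050) = 0.2216.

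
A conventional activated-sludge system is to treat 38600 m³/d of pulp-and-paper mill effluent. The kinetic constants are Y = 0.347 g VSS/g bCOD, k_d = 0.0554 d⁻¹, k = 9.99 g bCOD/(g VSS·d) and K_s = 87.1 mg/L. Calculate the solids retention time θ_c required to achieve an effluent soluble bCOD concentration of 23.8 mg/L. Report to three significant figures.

From 1/θ_c = Y·k·S/(K_s + S) − k_d: Y·k·S/(K_s+S) = 0.347 × 9.99 × 23.8 / (87.1 + 23.8) = 0.7439 d⁻¹.
Then 1/θ_c = μ − k_d = 0.7439 − 0.0554 = 0.6885 d⁻¹, giving θ_c = 1.452 d.

θ_c ≈ 1.45 d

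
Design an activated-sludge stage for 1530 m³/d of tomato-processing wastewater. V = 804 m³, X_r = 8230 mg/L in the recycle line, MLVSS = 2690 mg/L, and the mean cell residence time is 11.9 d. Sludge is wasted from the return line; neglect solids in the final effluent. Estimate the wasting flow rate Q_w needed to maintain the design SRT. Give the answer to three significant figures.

Q_w ≈ 22.1 m³/d

Q_w = (V·X)/(θ_c X_r) = 804.0 × 2690 / (11.9 × 8230) = 22.08 m³/d.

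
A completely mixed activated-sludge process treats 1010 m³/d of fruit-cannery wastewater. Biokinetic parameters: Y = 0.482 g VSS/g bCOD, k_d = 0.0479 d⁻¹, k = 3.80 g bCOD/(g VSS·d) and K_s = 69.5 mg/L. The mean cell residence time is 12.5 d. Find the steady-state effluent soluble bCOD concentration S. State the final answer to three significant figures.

S ≈ 5.22 mg/L

Effluent substrate depends only on kinetics and SRT: S = K_s(1 + k_d θ_c) / [θ_c(Yk − k_d) − 1] = 69.5 × (1 + 0.0479 × 12.5) / [12.5 × (0.482 × 3.80 − 0.0479) − 1] = 111.1 / 21.30 = 5.217 mg/L.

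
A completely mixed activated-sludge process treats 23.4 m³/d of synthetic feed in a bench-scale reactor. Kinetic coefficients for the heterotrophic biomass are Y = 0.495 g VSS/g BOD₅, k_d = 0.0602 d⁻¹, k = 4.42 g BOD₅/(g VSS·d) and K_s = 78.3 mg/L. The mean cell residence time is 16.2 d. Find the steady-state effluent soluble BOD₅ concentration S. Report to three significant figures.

S ≈ 4.62 mg/L

Effluent substrate depends only on kinetics and SRT: S = K_s(1 + k_d θ_c) / [θ_c(Yk − k_d) − 1] = 78.3 × (1 + 0.0602 × 16.2) / [16.2 × (0.495 × 4.42 − 0.0602) − 1] = 154.7 / 33.47 = 4.621 mg/L.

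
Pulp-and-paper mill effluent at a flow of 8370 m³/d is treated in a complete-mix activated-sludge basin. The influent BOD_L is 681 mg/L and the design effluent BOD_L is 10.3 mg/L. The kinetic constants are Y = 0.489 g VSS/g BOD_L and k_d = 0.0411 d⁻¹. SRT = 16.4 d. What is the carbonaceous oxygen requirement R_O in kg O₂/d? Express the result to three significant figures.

Y_obs = Y / (1 + k_d θ_c) = 0.489 / (1 + 0.0411 × 16.4) = 0.489 / 1.674 = 0.2921.
Substrate removed = Q·(S₀ − S) = 8370 m³/d × (681 − 10.3) g/m³ = 5.61×10^6 g/d = 5614 kg/d.
Biomass synthesised: P_X = Y_obs × 5614 = 1640 kg VSS/d.
Carbonaceous O₂ demand = substrate oxidised − cell-mass equivalent = 5614 − 1.42 × 1640 = 3285 kg O₂/d.

R_O ≈ 3290 kg O₂/d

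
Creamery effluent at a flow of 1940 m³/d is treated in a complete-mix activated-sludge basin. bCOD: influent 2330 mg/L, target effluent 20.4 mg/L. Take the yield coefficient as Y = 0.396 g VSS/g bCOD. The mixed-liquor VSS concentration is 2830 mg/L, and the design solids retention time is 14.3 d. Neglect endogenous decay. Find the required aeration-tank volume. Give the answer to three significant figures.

V ≈ 8970 m³

Biomass mass balance (decay neglected): V·X = Y·Q·(S₀ − S)·θ_c, so V = 0.396 × 1940 × (2330 − 20.4) × 14.3 / 2830 = 8966 m³.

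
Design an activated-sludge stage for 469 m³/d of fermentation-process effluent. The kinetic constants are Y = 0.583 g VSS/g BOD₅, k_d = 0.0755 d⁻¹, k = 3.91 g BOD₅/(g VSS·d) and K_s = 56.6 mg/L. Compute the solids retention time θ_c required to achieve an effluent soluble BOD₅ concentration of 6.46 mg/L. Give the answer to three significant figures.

θ_c ≈ 6.33 d

At the target effluent, Y k S/(K_s+S) = 0.583×3.91×6.46/63.06 = 0.2335 d⁻¹.
θ_c = 1/(μ − k_d) = 1/(0.2335 − 0.0755) = 1/0.1580 = 6.328 d.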